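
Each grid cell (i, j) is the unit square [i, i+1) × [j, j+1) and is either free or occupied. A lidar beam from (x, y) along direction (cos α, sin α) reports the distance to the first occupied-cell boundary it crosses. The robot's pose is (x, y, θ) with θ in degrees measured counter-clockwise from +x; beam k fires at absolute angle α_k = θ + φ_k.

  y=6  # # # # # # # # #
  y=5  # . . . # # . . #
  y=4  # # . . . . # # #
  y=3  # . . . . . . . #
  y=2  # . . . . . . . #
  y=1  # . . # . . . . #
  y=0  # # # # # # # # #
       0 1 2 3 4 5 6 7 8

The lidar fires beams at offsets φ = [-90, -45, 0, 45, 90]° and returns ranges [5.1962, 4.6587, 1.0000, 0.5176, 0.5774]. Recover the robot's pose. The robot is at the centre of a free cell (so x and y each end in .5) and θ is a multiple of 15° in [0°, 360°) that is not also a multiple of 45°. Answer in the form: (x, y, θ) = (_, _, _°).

Enumerate (i+0.5, j+0.5, θ) over the 29 free cells and 16 admissible headings. For each, cast all 5 beams and compare to the given ranges.
  (1.5, 2.5, 120°): beam 1 = 5.0000 ≠ 5.1962 ✗
  (3.5, 2.5, 210°): beam 1 = 4.0415 ≠ 5.1962 ✗
  (3.5, 2.5, 240°): beam 1 = 2.8868 ≠ 5.1962 ✗
  …
  (1.5, 1.5, 120°): r_1=5.1962, r_2=4.6587, r_3=1.0000, r_4=0.5176, r_5=0.5774 — all match ✓
Unique over the lattice → pose = (1.5, 1.5, 120°).

(x, y, θ) = (1.5, 1.5, 120°)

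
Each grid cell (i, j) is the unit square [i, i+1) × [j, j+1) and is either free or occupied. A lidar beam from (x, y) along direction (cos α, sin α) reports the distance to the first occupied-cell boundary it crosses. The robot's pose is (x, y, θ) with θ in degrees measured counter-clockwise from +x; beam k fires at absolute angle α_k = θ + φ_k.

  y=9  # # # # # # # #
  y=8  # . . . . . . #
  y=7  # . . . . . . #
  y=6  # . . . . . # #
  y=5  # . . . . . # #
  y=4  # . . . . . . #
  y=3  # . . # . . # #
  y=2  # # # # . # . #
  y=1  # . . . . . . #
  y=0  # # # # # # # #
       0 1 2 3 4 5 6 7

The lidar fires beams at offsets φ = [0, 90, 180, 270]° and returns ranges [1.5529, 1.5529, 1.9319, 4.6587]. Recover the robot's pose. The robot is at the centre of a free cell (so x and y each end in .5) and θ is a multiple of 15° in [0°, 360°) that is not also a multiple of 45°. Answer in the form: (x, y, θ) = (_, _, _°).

Enumerate (i+0.5, j+0.5, θ) over the 40 free cells and 16 admissible headings. For each, cast all 4 beams and compare to the given ranges.
  (2.5, 5.5, 255°): beam 1 = 2.5882 ≠ 1.5529 ✗
  (4.5, 6.5, 255°): beam 1 = 2.5882 ≠ 1.5529 ✗
  (1.5, 3.5, 300°): beam 1 = 0.5774 ≠ 1.5529 ✗
  (6.5, 7.5, 285°): beam 1 = 0.5176 ≠ 1.5529 ✗
  (2.5, 8.5, 345°): beam 1 = 4.6587 ≠ 1.5529 ✗
  …
  (5.5, 4.5, 255°): r_1=1.5529, r_2=1.5529, r_3=1.9319, r_4=4.6587 — all match ✓
Unique over the lattice → pose = (5.5, 4.5, 255°).

(x, y, θ) = (5.5, 4.5, 255°)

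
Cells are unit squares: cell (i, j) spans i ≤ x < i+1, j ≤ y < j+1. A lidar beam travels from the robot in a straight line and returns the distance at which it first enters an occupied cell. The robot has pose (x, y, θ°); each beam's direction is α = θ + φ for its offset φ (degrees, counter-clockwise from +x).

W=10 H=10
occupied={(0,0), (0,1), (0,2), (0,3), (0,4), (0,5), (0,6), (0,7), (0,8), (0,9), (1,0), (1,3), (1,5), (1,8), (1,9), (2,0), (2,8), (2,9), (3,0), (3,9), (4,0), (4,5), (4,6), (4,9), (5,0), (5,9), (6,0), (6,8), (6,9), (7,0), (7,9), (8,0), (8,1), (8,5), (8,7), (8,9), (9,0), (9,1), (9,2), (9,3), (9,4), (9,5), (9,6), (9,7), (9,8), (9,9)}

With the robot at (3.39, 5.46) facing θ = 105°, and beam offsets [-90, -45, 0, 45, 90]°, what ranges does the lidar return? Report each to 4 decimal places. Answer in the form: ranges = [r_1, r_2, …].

beam 1: φ=-90°, α=15°
  direction (0.9659, 0.2588); cell (3,5); t to first gridline: x 0.6315, y 2.0864 (then +1.0353 / +3.8637)
    (4,5) via x @ 0.6315  # hit
  → r_1 = 0.6315
beam 2: φ=-45°, α=60°
  direction (0.5000, 0.8660); cell (3,5); t to first gridline: x 1.2200, y 0.6235 (then +2.0000 / +1.1547)
    (3,6) via y @ 0.6235
    (4,6) via x @ 1.2200  # hit
  → r_2 = 1.2200
beam 3: φ=0°, α=105°
  direction (-0.2588, 0.9659); cell (3,5); t to first gridline: x 1.5068, y 0.5590 (then +3.8637 / +1.0353)
    (3,6) via y @ 0.5590
    (2,6) via x @ 1.5068
    (2,7) via y @ 1.5943
    (2,8) via y @ 2.6296  # hit
  → r_3 = 2.6296
beam 4: φ=45°, α=150°
  direction (-0.8660, 0.5000); cell (3,5); t to first gridline: x 0.4503, y 1.0800 (then +1.1547 / +2.0000)
    (2,5) via x @ 0.4503
    (2,6) via y @ 1.0800
    (1,6) via x @ 1.6050
    (0,6) via x @ 2.7597  # hit
  → r_4 = 2.7597
beam 5: φ=90°, α=195°
  direction (-0.9659, -0.2588); cell (3,5); t to first gridline: x 0.4038, y 1.7773 (then +1.0353 / +3.8637)
    (2,5) via x @ 0.4038
    (1,5) via x @ 1.4390  # hit
  → r_5 = 1.4390

ranges = [0.6315, 1.2200, 2.6296, 2.7597, 1.4390]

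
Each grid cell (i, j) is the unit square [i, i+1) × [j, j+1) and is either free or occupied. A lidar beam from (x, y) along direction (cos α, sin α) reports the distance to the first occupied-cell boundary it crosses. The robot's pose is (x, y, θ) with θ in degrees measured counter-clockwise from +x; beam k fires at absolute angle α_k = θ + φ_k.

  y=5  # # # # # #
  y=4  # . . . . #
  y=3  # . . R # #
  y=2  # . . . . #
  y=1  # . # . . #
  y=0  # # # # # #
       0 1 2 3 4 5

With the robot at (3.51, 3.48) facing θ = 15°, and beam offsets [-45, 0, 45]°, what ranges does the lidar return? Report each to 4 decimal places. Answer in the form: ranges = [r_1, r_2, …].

beam 1: φ=-45°, α=330°
  direction (0.8660, -0.5000); cell (3,3); t to first gridline: x 0.5658, y 0.9600 (then +1.1547 / +2.0000)
    (4,3) via x @ 0.5658  # hit
  → r_1 = 0.5658
beam 2: φ=0°, α=15°
  direction (0.9659, 0.2588); cell (3,3); t to first gridline: x 0.5073, y 2.0091 (then +1.0353 / +3.8637)
    (4,3) via x @ 0.5073  # hit
  → r_2 = 0.5073
beam 3: φ=45°, α=60°
  direction (0.5000, 0.8660); cell (3,3); t to first gridline: x 0.9800, y 0.6004 (then +2.0000 / +1.1547)
    (3,4) via y @ 0.6004
    (4,4) via x @ 0.9800
    (4,5) via y @ 1.7551  # hit
  → r_3 = 1.7551

ranges = [0.5658, 0.5073, 1.7551]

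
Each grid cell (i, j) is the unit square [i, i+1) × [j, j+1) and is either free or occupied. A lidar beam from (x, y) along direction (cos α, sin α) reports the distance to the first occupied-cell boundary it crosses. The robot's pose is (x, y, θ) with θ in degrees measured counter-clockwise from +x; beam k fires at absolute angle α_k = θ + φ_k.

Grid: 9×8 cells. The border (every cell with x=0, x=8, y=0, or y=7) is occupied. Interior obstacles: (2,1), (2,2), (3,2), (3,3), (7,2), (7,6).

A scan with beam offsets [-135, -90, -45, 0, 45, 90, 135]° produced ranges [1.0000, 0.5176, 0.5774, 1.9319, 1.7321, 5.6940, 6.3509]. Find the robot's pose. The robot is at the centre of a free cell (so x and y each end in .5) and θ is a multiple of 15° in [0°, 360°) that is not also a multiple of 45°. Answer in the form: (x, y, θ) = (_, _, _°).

Candidates: 36 free-cell centres × 16 headings = 576 poses. Raycast each; keep the one whose scan matches to 4 dp.
  (4.5, 4.5, 105°): beam 1 = 3.0000 ≠ 1.0000 ✗
  (5.5, 5.5, 210°): beam 1 = 1.5529 ≠ 1.0000 ✗
  (6.5, 4.5, 300°): beam 1 = 5.6940 ≠ 1.0000 ✗
  (7.5, 5.5, 30°): beam 1 = 4.6587 ≠ 1.0000 ✗
  …
  (5.5, 1.5, 345°): r_1=1.0000, r_2=0.5176, r_3=0.5774, r_4=1.9319, r_5=1.7321, r_6=5.6940, r_7=6.3509 — all match ✓
No second candidate reproduces the full scan.

(x, y, θ) = (5.5, 1.5, 345°)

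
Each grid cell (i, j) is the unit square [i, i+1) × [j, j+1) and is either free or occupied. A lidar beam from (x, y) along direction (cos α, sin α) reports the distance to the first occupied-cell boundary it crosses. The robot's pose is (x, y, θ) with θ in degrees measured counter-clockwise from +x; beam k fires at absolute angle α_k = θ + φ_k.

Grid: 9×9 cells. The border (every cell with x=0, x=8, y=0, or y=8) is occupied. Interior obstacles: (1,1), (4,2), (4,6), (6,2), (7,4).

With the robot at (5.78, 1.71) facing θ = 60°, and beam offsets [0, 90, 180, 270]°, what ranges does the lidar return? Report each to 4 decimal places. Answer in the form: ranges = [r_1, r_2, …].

ranges = [0.4400, 0.9007, 0.8198, 1.4200]

beam 1: φ=0°, α=60°
  direction (0.5000, 0.8660); cell (5,1); t to first gridline: x 0.4400, y 0.3349 (then +2.0000 / +1.1547)
    (5,2) via y @ 0.3349
    (6,2) via x @ 0.4400  # hit
  → r_1 = 0.4400
beam 2: φ=90°, α=150°
  direction (-0.8660, 0.5000); cell (5,1); t to first gridline: x 0.9007, y 0.5800 (then +1.1547 / +2.0000)
    (5,2) via y @ 0.5800
    (4,2) via x @ 0.9007  # hit
  → r_2 = 0.9007
beam 3: φ=180°, α=240°
  direction (-0.5000, -0.8660); cell (5,1); t to first gridline: x 1.5600, y 0.8198 (then +2.0000 / +1.1547)
    (5,0) via y @ 0.8198  # hit
  → r_3 = 0.8198
beam 4: φ=270°, α=330°
  direction (0.8660, -0.5000); cell (5,1); t to first gridline: x 0.2540, y 1.4200 (then +1.1547 / +2.0000)
    (6,1) via x @ 0.2540
    (7,1) via x @ 1.4087
    (7,0) via y @ 1.4200  # hit
  → r_4 = 1.4200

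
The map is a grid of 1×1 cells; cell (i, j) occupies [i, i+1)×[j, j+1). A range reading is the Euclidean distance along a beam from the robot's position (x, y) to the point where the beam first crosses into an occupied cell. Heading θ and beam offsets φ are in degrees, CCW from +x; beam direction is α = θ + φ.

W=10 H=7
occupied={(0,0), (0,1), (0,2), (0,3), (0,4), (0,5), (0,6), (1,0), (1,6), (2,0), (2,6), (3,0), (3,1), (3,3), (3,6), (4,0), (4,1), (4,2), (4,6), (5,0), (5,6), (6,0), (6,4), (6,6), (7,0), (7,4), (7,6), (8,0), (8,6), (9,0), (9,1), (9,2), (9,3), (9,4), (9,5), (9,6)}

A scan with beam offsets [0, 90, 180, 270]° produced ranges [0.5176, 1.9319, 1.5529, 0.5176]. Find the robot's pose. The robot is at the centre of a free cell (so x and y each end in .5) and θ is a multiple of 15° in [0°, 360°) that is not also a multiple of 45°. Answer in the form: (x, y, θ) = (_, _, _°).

The pose lattice has 34·16 = 544 candidates. Test each by forward raycasting.
  (8.5, 1.5, 210°): beam 1 = 1.0000 ≠ 0.5176 ✗
  (5.5, 5.5, 285°): beam 1 = 4.6587 ≠ 0.5176 ✗
  (1.5, 5.5, 165°): beam 3 = 4.6587 ≠ 1.5529 ✗
  (3.5, 5.5, 195°): beam 1 = 2.5882 ≠ 0.5176 ✗
  (7.5, 3.5, 240°): beam 1 = 2.8868 ≠ 0.5176 ✗
  …
  (2.5, 1.5, 345°): r_1=0.5176, r_2=1.9319, r_3=1.5529, r_4=0.5176 — all match ✓
Only this pose fits every beam.

(x, y, θ) = (2.5, 1.5, 345°)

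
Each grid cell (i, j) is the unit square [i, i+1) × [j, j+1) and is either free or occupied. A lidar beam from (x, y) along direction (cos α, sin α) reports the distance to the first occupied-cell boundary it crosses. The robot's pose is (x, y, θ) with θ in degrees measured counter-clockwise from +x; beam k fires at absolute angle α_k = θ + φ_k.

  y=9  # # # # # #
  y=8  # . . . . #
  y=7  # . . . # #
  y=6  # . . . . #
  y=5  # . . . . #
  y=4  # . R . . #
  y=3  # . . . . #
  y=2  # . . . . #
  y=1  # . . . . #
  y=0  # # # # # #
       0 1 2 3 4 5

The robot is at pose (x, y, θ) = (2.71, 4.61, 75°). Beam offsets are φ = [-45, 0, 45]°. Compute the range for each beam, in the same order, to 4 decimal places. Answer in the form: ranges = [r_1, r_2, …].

beam 1: φ=-45°, α=30°
  d=(0.8660,0.5000)  start (2,4)  tX=0.3349 tY=0.7800  stride 1/|dx|=1.1547 1/|dy|=2.0000
    cross x-line → (3,4), t=0.3349
    cross y-line → (3,5), t=0.7800
    cross x-line → (4,5), t=1.4896
    cross x-line → (5,5), t=2.6443 (wall)
  → r_1 = 2.6443
beam 2: φ=0°, α=75°
  d=(0.2588,0.9659)  start (2,4)  tX=1.1205 tY=0.4038  stride 1/|dx|=3.8637 1/|dy|=1.0353
    cross y-line → (2,5), t=0.4038
    cross x-line → (3,5), t=1.1205
    cross y-line → (3,6), t=1.4390
    cross y-line → (3,7), t=2.4743
    cross y-line → (3,8), t=3.5096
    cross y-line → (3,9), t=4.5449 (wall)
  → r_2 = 4.5449
beam 3: φ=45°, α=120°
  d=(-0.5000,0.8660)  start (2,4)  tX=1.4200 tY=0.4503  stride 1/|dx|=2.0000 1/|dy|=1.1547
    cross y-line → (2,5), t=0.4503
    cross x-line → (1,5), t=1.4200
    cross y-line → (1,6), t=1.6050
    cross y-line → (1,7), t=2.7597
    cross x-line → (0,7), t=3.4200 (wall)
  → r_3 = 3.4200

ranges = [2.6443, 4.5449, 3.4200]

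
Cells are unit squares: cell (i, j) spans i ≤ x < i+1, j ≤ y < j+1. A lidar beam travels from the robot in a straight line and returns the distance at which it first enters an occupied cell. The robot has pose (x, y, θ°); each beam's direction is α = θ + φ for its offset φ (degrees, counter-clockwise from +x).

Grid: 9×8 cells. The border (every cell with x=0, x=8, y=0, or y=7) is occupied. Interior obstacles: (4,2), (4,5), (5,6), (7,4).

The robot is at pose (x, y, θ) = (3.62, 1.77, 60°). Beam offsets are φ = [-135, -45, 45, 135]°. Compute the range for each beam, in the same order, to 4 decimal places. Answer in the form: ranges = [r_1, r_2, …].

ranges = [0.7972, 0.8887, 5.4145, 2.7124]

beam 1: φ=-135°, α=285°
  cosα=0.2588 sinα=-0.9659 | (3,1) | tMaxX 1.4682 tMaxY 0.7972 | tΔX 3.8637 tΔY 1.0353
    t=0.7972 [y] (3,0) — stop
  → r_1 = 0.7972
beam 2: φ=-45°, α=15°
  cosα=0.9659 sinα=0.2588 | (3,1) | tMaxX 0.3934 tMaxY 0.8887 | tΔX 1.0353 tΔY 3.8637
    t=0.3934 [x] (4,1)
    t=0.8887 [y] (4,2) — stop
  → r_2 = 0.8887
beam 3: φ=45°, α=105°
  cosα=-0.2588 sinα=0.9659 | (3,1) | tMaxX 2.3955 tMaxY 0.2381 | tΔX 3.8637 tΔY 1.0353
    t=0.2381 [y] (3,2)
    t=1.2734 [y] (3,3)
    t=2.3087 [y] (3,4)
    t=2.3955 [x] (2,4)
    t=3.3439 [y] (2,5)
    t=4.3792 [y] (2,6)
    t=5.4145 [y] (2,7) — stop
  → r_3 = 5.4145
beam 4: φ=135°, α=195°
  cosα=-0.9659 sinα=-0.2588 | (3,1) | tMaxX 0.6419 tMaxY 2.9751 | tΔX 1.0353 tΔY 3.8637
    t=0.6419 [x] (2,1)
    t=1.6771 [x] (1,1)
    t=2.7124 [x] (0,1) — stop
  → r_4 = 2.7124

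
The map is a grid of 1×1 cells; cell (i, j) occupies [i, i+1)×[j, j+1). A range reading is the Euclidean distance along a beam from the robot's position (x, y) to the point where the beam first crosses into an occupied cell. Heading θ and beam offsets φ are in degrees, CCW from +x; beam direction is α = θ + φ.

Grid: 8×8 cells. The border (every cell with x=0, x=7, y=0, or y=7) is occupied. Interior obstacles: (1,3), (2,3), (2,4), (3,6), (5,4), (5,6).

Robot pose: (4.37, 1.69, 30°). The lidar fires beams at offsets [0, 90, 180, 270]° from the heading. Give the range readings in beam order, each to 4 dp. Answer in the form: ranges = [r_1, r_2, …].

ranges = [3.0369, 2.7400, 1.3800, 0.7967]

beam 1: φ=0°, α=30°
  direction (0.8660, 0.5000); cell (4,1); t to first gridline: x 0.7275, y 0.6200 (then +1.1547 / +2.0000)
    (4,2) via y @ 0.6200
    (5,2) via x @ 0.7275
    (6,2) via x @ 1.8822
    (6,3) via y @ 2.6200
    (7,3) via x @ 3.0369  # hit
  → r_1 = 3.0369
beam 2: φ=90°, α=120°
  direction (-0.5000, 0.8660); cell (4,1); t to first gridline: x 0.7400, y 0.3580 (then +2.0000 / +1.1547)
    (4,2) via y @ 0.3580
    (3,2) via x @ 0.7400
    (3,3) via y @ 1.5127
    (3,4) via y @ 2.6674
    (2,4) via x @ 2.7400  # hit
  → r_2 = 2.7400
beam 3: φ=180°, α=210°
  direction (-0.8660, -0.5000); cell (4,1); t to first gridline: x 0.4272, y 1.3800 (then +1.1547 / +2.0000)
    (3,1) via x @ 0.4272
    (3,0) via y @ 1.3800  # hit
  → r_3 = 1.3800
beam 4: φ=270°, α=300°
  direction (0.5000, -0.8660); cell (4,1); t to first gridline: x 1.2600, y 0.7967 (then +2.0000 / +1.1547)
    (4,0) via y @ 0.7967  # hit
  → r_4 = 0.7967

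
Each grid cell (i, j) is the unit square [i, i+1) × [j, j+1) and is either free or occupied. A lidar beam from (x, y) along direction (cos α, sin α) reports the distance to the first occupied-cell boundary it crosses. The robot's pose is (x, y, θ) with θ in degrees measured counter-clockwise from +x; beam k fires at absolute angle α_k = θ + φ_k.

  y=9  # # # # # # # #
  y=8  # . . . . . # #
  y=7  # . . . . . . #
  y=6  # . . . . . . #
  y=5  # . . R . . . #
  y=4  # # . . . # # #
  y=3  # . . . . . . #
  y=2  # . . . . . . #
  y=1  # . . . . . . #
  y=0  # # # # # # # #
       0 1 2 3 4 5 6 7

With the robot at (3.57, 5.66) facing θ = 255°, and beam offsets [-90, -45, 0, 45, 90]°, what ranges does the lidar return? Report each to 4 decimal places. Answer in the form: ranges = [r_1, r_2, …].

beam 1: φ=-90°, α=165°
  direction (-0.9659, 0.2588); cell (3,5); t to first gridline: x 0.5901, y 1.3137 (then +1.0353 / +3.8637)
    (2,5) via x @ 0.5901
    (2,6) via y @ 1.3137
    (1,6) via x @ 1.6254
    (0,6) via x @ 2.6607  # hit
  → r_1 = 2.6607
beam 2: φ=-45°, α=210°
  direction (-0.8660, -0.5000); cell (3,5); t to first gridline: x 0.6582, y 1.3200 (then +1.1547 / +2.0000)
    (2,5) via x @ 0.6582
    (2,4) via y @ 1.3200
    (1,4) via x @ 1.8129  # hit
  → r_2 = 1.8129
beam 3: φ=0°, α=255°
  direction (-0.2588, -0.9659); cell (3,5); t to first gridline: x 2.2023, y 0.6833 (then +3.8637 / +1.0353)
    (3,4) via y @ 0.6833
    (3,3) via y @ 1.7186
    (2,3) via x @ 2.2023
    (2,2) via y @ 2.7538
    (2,1) via y @ 3.7891
    (2,0) via y @ 4.8244  # hit
  → r_3 = 4.8244
beam 4: φ=45°, α=300°
  direction (0.5000, -0.8660); cell (3,5); t to first gridline: x 0.8600, y 0.7621 (then +2.0000 / +1.1547)
    (3,4) via y @ 0.7621
    (4,4) via x @ 0.8600
    (4,3) via y @ 1.9168
    (5,3) via x @ 2.8600
    (5,2) via y @ 3.0715
    (5,1) via y @ 4.2262
    (6,1) via x @ 4.8600
    (6,0) via y @ 5.3809  # hit
  → r_4 = 5.3809
beam 5: φ=90°, α=345°
  direction (0.9659, -0.2588); cell (3,5); t to first gridline: x 0.4452, y 2.5500 (then +1.0353 / +3.8637)
    (4,5) via x @ 0.4452
    (5,5) via x @ 1.4804
    (6,5) via x @ 2.5157
    (6,4) via y @ 2.5500  # hit
  → r_5 = 2.5500

ranges = [2.6607, 1.8129, 4.8244, 5.3809, 2.5500]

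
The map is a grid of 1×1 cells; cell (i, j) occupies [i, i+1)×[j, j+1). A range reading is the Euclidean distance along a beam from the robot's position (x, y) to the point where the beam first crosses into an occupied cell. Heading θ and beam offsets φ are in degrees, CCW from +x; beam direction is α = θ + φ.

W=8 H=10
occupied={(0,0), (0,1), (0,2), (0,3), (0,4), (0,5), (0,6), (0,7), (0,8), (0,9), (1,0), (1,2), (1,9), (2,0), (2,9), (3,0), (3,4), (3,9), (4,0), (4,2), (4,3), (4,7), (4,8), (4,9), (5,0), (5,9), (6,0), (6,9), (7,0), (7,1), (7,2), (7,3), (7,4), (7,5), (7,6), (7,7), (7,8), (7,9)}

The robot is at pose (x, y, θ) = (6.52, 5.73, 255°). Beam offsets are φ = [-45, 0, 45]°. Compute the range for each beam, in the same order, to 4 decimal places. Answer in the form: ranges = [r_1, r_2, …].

ranges = [2.9098, 4.8969, 0.9600]

beam 1: φ=-45°, α=210°
  direction (-0.8660, -0.5000); cell (6,5); t to first gridline: x 0.6004, y 1.4600 (then +1.1547 / +2.0000)
    (5,5) via x @ 0.6004
    (5,4) via y @ 1.4600
    (4,4) via x @ 1.7551
    (3,4) via x @ 2.9098  # hit
  → r_1 = 2.9098
beam 2: φ=0°, α=255°
  direction (-0.2588, -0.9659); cell (6,5); t to first gridline: x 2.0091, y 0.7558 (then +3.8637 / +1.0353)
    (6,4) via y @ 0.7558
    (6,3) via y @ 1.7910
    (5,3) via x @ 2.0091
    (5,2) via y @ 2.8263
    (5,1) via y @ 3.8616
    (5,0) via y @ 4.8969  # hit
  → r_2 = 4.8969
beam 3: φ=45°, α=300°
  direction (0.5000, -0.8660); cell (6,5); t to first gridline: x 0.9600, y 0.8429 (then +2.0000 / +1.1547)
    (6,4) via y @ 0.8429
    (7,4) via x @ 0.9600  # hit
  → r_3 = 0.9600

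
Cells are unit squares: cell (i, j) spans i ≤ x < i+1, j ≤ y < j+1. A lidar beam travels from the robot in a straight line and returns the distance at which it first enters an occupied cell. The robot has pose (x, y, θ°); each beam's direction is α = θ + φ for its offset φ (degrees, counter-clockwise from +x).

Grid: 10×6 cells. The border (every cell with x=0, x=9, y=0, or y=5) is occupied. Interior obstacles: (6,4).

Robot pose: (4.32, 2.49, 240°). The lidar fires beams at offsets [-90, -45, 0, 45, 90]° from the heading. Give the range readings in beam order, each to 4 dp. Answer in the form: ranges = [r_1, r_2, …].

beam 1: φ=-90°, α=150°
  dir = (cos 150°, sin 150°) = (-0.8660, 0.5000); from cell (4,2)
  next x-line at t=0.3695, next y-line at t=1.0200; Δt_x=1.1547, Δt_y=2.0000
    x: enter (3,2) at t=0.3695
    y: enter (3,3) at t=1.0200
    x: enter (2,3) at t=1.5242
    x: enter (1,3) at t=2.6789
    y: enter (1,4) at t=3.0200
    x: enter (0,4) at t=3.8336 ← occupied
  → r_1 = 3.8336
beam 2: φ=-45°, α=195°
  dir = (cos 195°, sin 195°) = (-0.9659, -0.2588); from cell (4,2)
  next x-line at t=0.3313, next y-line at t=1.8932; Δt_x=1.0353, Δt_y=3.8637
    x: enter (3,2) at t=0.3313
    x: enter (2,2) at t=1.3666
    y: enter (2,1) at t=1.8932
    x: enter (1,1) at t=2.4018
    x: enter (0,1) at t=3.4371 ← occupied
  → r_2 = 3.4371
beam 3: φ=0°, α=240°
  dir = (cos 240°, sin 240°) = (-0.5000, -0.8660); from cell (4,2)
  next x-line at t=0.6400, next y-line at t=0.5658; Δt_x=2.0000, Δt_y=1.1547
    y: enter (4,1) at t=0.5658
    x: enter (3,1) at t=0.6400
    y: enter (3,0) at t=1.7205 ← occupied
  → r_3 = 1.7205
beam 4: φ=45°, α=285°
  dir = (cos 285°, sin 285°) = (0.2588, -0.9659); from cell (4,2)
  next x-line at t=2.6273, next y-line at t=0.5073; Δt_x=3.8637, Δt_y=1.0353
    y: enter (4,1) at t=0.5073
    y: enter (4,0) at t=1.5426 ← occupied
  → r_4 = 1.5426
beam 5: φ=90°, α=330°
  dir = (cos 330°, sin 330°) = (0.8660, -0.5000); from cell (4,2)
  next x-line at t=0.7852, next y-line at t=0.9800; Δt_x=1.1547, Δt_y=2.0000
    x: enter (5,2) at t=0.7852
    y: enter (5,1) at t=0.9800
    x: enter (6,1) at t=1.9399
    y: enter (6,0) at t=2.9800 ← occupied
  → r_5 = 2.9800

ranges = [3.8336, 3.4371, 1.7205, 1.5426, 2.9800]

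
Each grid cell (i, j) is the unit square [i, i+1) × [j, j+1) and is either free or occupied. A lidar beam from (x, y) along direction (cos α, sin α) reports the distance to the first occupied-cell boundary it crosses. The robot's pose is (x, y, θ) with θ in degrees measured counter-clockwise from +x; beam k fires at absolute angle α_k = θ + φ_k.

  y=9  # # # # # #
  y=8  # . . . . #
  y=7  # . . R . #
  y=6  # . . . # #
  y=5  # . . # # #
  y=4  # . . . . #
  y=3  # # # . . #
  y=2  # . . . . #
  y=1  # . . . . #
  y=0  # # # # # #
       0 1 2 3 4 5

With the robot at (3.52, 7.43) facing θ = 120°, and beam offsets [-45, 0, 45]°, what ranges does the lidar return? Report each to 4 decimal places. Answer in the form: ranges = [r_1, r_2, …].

beam 1: φ=-45°, α=75°
  dir = (cos 75°, sin 75°) = (0.2588, 0.9659); from cell (3,7)
  next x-line at t=1.8546, next y-line at t=0.5901; Δt_x=3.8637, Δt_y=1.0353
    y: enter (3,8) at t=0.5901
    y: enter (3,9) at t=1.6254 ← occupied
  → r_1 = 1.6254
beam 2: φ=0°, α=120°
  dir = (cos 120°, sin 120°) = (-0.5000, 0.8660); from cell (3,7)
  next x-line at t=1.0400, next y-line at t=0.6582; Δt_x=2.0000, Δt_y=1.1547
    y: enter (3,8) at t=0.6582
    x: enter (2,8) at t=1.0400
    y: enter (2,9) at t=1.8129 ← occupied
  → r_2 = 1.8129
beam 3: φ=45°, α=165°
  dir = (cos 165°, sin 165°) = (-0.9659, 0.2588); from cell (3,7)
  next x-line at t=0.5383, next y-line at t=2.2023; Δt_x=1.0353, Δt_y=3.8637
    x: enter (2,7) at t=0.5383
    x: enter (1,7) at t=1.5736
    y: enter (1,8) at t=2.2023
    x: enter (0,8) at t=2.6089 ← occupied
  → r_3 = 2.6089

ranges = [1.6254, 1.8129, 2.6089]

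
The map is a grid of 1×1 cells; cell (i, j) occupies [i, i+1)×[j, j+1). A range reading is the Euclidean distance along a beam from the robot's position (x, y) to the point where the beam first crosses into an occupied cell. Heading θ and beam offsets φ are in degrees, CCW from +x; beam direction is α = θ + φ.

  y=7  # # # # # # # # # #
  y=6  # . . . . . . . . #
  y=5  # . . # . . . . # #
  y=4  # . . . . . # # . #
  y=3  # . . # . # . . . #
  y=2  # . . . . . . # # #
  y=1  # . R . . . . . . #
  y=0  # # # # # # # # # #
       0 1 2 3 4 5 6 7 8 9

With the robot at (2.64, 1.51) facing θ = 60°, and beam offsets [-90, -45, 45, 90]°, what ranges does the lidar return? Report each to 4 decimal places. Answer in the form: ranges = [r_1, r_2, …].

ranges = [1.0200, 4.5138, 5.6837, 1.8937]

beam 1: φ=-90°, α=330°
  cosα=0.8660 sinα=-0.5000 | (2,1) | tMaxX 0.4157 tMaxY 1.0200 | tΔX 1.1547 tΔY 2.0000
    t=0.4157 [x] (3,1)
    t=1.0200 [y] (3,0) — stop
  → r_1 = 1.0200
beam 2: φ=-45°, α=15°
  cosα=0.9659 sinα=0.2588 | (2,1) | tMaxX 0.3727 tMaxY 1.8932 | tΔX 1.0353 tΔY 3.8637
    t=0.3727 [x] (3,1)
    t=1.4080 [x] (4,1)
    t=1.8932 [y] (4,2)
    t=2.4433 [x] (5,2)
    t=3.4785 [x] (6,2)
    t=4.5138 [x] (7,2) — stop
  → r_2 = 4.5138
beam 3: φ=45°, α=105°
  cosα=-0.2588 sinα=0.9659 | (2,1) | tMaxX 2.4728 tMaxY 0.5073 | tΔX 3.8637 tΔY 1.0353
    t=0.5073 [y] (2,2)
    t=1.5426 [y] (2,3)
    t=2.4728 [x] (1,3)
    t=2.5778 [y] (1,4)
    t=3.6131 [y] (1,5)
    t=4.6484 [y] (1,6)
    t=5.6837 [y] (1,7) — stop
  → r_3 = 5.6837
beam 4: φ=90°, α=150°
  cosα=-0.8660 sinα=0.5000 | (2,1) | tMaxX 0.7390 tMaxY 0.9800 | tΔX 1.1547 tΔY 2.0000
    t=0.7390 [x] (1,1)
    t=0.9800 [y] (1,2)
    t=1.8937 [x] (0,2) — stop
  → r_4 = 1.8937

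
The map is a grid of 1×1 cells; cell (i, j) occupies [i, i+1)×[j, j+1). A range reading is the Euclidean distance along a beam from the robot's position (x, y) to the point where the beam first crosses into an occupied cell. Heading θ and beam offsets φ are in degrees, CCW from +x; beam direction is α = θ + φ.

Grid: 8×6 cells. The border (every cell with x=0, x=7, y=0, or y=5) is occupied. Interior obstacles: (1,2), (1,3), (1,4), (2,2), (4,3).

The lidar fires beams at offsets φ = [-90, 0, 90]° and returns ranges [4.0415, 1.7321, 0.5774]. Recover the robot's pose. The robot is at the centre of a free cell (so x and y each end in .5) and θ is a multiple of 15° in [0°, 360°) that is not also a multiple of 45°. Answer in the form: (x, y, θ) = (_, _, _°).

(x, y, θ) = (4.5, 1.5, 150°)

Candidates: 19 free-cell centres × 16 headings = 304 poses. Raycast each; keep the one whose scan matches to 4 dp.
  (2.5, 1.5, 105°): beam 1 = 4.6587 ≠ 4.0415 ✗
  (4.5, 1.5, 15°): beam 1 = 0.5176 ≠ 4.0415 ✗
  (6.5, 3.5, 150°): beam 1 = 1.0000 ≠ 4.0415 ✗
  (4.5, 1.5, 345°): beam 1 = 0.5176 ≠ 4.0415 ✗
  …
  (4.5, 1.5, 150°): r_1=4.0415, r_2=1.7321, r_3=0.5774 — all match ✓
Unique over the lattice → pose = (4.5, 1.5, 150°).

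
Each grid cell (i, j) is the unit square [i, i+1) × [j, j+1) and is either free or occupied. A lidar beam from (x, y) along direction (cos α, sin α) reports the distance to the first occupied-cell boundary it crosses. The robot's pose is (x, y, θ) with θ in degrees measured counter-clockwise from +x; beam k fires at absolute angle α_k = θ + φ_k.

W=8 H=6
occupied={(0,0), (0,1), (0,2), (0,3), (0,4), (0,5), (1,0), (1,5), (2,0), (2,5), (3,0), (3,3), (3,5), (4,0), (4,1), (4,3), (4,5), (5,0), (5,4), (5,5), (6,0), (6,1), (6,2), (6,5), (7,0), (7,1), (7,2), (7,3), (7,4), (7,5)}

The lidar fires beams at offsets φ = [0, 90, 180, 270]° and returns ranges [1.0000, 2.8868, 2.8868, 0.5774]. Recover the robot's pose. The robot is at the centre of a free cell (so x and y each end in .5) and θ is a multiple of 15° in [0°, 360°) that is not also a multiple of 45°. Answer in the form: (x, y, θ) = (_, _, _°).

(x, y, θ) = (1.5, 2.5, 240°)

Enumerate (i+0.5, j+0.5, θ) over the 18 free cells and 16 admissible headings. For each, cast all 4 beams and compare to the given ranges.
  (1.5, 4.5, 120°): beam 1 = 0.5774 ≠ 1.0000 ✗
  (2.5, 2.5, 300°): beam 1 = 1.7321 ≠ 1.0000 ✗
  (5.5, 2.5, 165°): beam 1 = 1.9319 ≠ 1.0000 ✗
  …
  (1.5, 2.5, 240°): r_1=1.0000, r_2=2.8868, r_3=2.8868, r_4=0.5774 — all match ✓
Only this pose fits every beam.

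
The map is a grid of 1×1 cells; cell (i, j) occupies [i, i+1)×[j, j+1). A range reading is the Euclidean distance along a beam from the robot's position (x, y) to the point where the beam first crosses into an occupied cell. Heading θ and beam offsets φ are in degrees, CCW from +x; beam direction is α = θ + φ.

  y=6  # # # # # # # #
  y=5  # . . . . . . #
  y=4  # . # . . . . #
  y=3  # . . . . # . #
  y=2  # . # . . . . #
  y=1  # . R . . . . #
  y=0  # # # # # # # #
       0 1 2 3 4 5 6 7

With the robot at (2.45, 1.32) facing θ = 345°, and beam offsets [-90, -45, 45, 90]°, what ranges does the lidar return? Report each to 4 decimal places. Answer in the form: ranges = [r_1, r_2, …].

beam 1: φ=-90°, α=255°
  direction (-0.2588, -0.9659); cell (2,1); t to first gridline: x 1.7387, y 0.3313 (then +3.8637 / +1.0353)
    (2,0) via y @ 0.3313  # hit
  → r_1 = 0.3313
beam 2: φ=-45°, α=300°
  direction (0.5000, -0.8660); cell (2,1); t to first gridline: x 1.1000, y 0.3695 (then +2.0000 / +1.1547)
    (2,0) via y @ 0.3695  # hit
  → r_2 = 0.3695
beam 3: φ=45°, α=30°
  direction (0.8660, 0.5000); cell (2,1); t to first gridline: x 0.6351, y 1.3600 (then +1.1547 / +2.0000)
    (3,1) via x @ 0.6351
    (3,2) via y @ 1.3600
    (4,2) via x @ 1.7898
    (5,2) via x @ 2.9445
    (5,3) via y @ 3.3600  # hit
  → r_3 = 3.3600
beam 4: φ=90°, α=75°
  direction (0.2588, 0.9659); cell (2,1); t to first gridline: x 2.1250, y 0.7040 (then +3.8637 / +1.0353)
    (2,2) via y @ 0.7040  # hit
  → r_4 = 0.7040

ranges = [0.3313, 0.3695, 3.3600, 0.7040]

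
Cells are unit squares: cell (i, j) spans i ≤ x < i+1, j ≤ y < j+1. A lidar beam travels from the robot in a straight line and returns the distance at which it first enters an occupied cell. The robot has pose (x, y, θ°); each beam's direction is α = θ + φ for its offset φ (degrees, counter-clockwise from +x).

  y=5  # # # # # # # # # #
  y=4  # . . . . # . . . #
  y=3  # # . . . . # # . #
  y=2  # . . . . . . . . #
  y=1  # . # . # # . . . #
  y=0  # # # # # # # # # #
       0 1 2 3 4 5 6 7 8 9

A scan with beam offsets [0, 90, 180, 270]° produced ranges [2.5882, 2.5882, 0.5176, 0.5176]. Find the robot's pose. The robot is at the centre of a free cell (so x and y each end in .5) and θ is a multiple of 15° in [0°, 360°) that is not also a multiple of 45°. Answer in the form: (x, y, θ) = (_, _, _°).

(x, y, θ) = (4.5, 4.5, 195°)

The pose lattice has 25·16 = 400 candidates. Test each by forward raycasting.
  (4.5, 3.5, 345°): beam 1 = 1.5529 ≠ 2.5882 ✗
  (5.5, 3.5, 330°): beam 1 = 0.5774 ≠ 2.5882 ✗
  (4.5, 3.5, 285°): beam 1 = 1.5529 ≠ 2.5882 ✗
  …
  (4.5, 4.5, 195°): r_1=2.5882, r_2=2.5882, r_3=0.5176, r_4=0.5176 — all match ✓
No second candidate reproduces the full scan.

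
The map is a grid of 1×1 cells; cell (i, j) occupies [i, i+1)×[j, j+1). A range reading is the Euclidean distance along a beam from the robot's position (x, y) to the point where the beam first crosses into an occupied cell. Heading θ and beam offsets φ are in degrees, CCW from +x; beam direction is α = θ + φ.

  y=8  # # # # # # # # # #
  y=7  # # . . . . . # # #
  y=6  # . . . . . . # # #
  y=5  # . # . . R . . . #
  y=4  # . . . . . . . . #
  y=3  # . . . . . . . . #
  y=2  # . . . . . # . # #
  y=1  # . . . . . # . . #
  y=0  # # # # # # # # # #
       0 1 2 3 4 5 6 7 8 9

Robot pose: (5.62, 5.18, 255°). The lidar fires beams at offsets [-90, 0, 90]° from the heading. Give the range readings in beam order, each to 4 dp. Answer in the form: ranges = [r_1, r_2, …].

beam 1: φ=-90°, α=165°
  direction (-0.9659, 0.2588); cell (5,5); t to first gridline: x 0.6419, y 3.1682 (then +1.0353 / +3.8637)
    (4,5) via x @ 0.6419
    (3,5) via x @ 1.6771
    (2,5) via x @ 2.7124  # hit
  → r_1 = 2.7124
beam 2: φ=0°, α=255°
  direction (-0.2588, -0.9659); cell (5,5); t to first gridline: x 2.3955, y 0.1863 (then +3.8637 / +1.0353)
    (5,4) via y @ 0.1863
    (5,3) via y @ 1.2216
    (5,2) via y @ 2.2569
    (4,2) via x @ 2.3955
    (4,1) via y @ 3.2922
    (4,0) via y @ 4.3275  # hit
  → r_2 = 4.3275
beam 3: φ=90°, α=345°
  direction (0.9659, -0.2588); cell (5,5); t to first gridline: x 0.3934, y 0.6955 (then +1.0353 / +3.8637)
    (6,5) via x @ 0.3934
    (6,4) via y @ 0.6955
    (7,4) via x @ 1.4287
    (8,4) via x @ 2.4640
    (9,4) via x @ 3.4992  # hit
  → r_3 = 3.4992

ranges = [2.7124, 4.3275, 3.4992]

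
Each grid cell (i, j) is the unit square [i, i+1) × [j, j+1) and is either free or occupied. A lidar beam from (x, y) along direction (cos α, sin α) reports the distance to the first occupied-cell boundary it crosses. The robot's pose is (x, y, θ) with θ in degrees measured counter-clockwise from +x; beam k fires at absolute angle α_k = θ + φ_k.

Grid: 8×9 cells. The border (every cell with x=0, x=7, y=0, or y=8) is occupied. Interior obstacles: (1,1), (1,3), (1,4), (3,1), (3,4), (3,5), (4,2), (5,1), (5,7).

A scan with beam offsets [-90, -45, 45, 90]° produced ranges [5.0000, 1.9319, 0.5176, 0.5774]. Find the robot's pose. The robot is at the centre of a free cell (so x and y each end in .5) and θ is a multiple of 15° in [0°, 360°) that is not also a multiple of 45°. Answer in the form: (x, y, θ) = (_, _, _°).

(x, y, θ) = (3.5, 2.5, 210°)

The pose lattice has 33·16 = 528 candidates. Test each by forward raycasting.
  (6.5, 2.5, 30°): beam 1 = 1.0000 ≠ 5.0000 ✗
  (6.5, 4.5, 75°): beam 1 = 0.5176 ≠ 5.0000 ✗
  (2.5, 5.5, 330°): beam 1 = 1.0000 ≠ 5.0000 ✗
  (5.5, 2.5, 150°): beam 1 = 3.0000 ≠ 5.0000 ✗
  …
  (3.5, 2.5, 210°): r_1=5.0000, r_2=1.9319, r_3=0.5176, r_4=0.5774 — all match ✓
Unique over the lattice → pose = (3.5, 2.5, 210°).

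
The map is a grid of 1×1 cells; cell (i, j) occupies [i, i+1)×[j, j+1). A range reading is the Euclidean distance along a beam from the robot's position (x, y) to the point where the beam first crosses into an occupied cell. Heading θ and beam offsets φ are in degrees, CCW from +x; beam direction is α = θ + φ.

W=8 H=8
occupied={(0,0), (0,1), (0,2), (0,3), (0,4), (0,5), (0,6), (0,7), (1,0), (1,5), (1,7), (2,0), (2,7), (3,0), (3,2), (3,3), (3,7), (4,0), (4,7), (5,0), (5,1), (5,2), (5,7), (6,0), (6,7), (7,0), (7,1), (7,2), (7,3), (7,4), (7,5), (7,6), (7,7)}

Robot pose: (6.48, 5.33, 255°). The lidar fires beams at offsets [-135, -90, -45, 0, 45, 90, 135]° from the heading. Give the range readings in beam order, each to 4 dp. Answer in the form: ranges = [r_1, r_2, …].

beam 1: φ=-135°, α=120°
  dir = (cos 120°, sin 120°) = (-0.5000, 0.8660); from cell (6,5)
  next x-line at t=0.9600, next y-line at t=0.7736; Δt_x=2.0000, Δt_y=1.1547
    y: enter (6,6) at t=0.7736
    x: enter (5,6) at t=0.9600
    y: enter (5,7) at t=1.9283 ← occupied
  → r_1 = 1.9283
beam 2: φ=-90°, α=165°
  dir = (cos 165°, sin 165°) = (-0.9659, 0.2588); from cell (6,5)
  next x-line at t=0.4969, next y-line at t=2.5887; Δt_x=1.0353, Δt_y=3.8637
    x: enter (5,5) at t=0.4969
    x: enter (4,5) at t=1.5322
    x: enter (3,5) at t=2.5675
    y: enter (3,6) at t=2.5887
    x: enter (2,6) at t=3.6028
    x: enter (1,6) at t=4.6380
    x: enter (0,6) at t=5.6733 ← occupied
  → r_2 = 5.6733
beam 3: φ=-45°, α=210°
  dir = (cos 210°, sin 210°) = (-0.8660, -0.5000); from cell (6,5)
  next x-line at t=0.5543, next y-line at t=0.6600; Δt_x=1.1547, Δt_y=2.0000
    x: enter (5,5) at t=0.5543
    y: enter (5,4) at t=0.6600
    x: enter (4,4) at t=1.7090
    y: enter (4,3) at t=2.6600
    x: enter (3,3) at t=2.8637 ← occupied
  → r_3 = 2.8637
beam 4: φ=0°, α=255°
  dir = (cos 255°, sin 255°) = (-0.2588, -0.9659); from cell (6,5)
  next x-line at t=1.8546, next y-line at t=0.3416; Δt_x=3.8637, Δt_y=1.0353
    y: enter (6,4) at t=0.3416
    y: enter (6,3) at t=1.3769
    x: enter (5,3) at t=1.8546
    y: enter (5,2) at t=2.4122 ← occupied
  → r_4 = 2.4122
beam 5: φ=45°, α=300°
  dir = (cos 300°, sin 300°) = (0.5000, -0.8660); from cell (6,5)
  next x-line at t=1.0400, next y-line at t=0.3811; Δt_x=2.0000, Δt_y=1.1547
    y: enter (6,4) at t=0.3811
    x: enter (7,4) at t=1.0400 ← occupied
  → r_5 = 1.0400
beam 6: φ=90°, α=345°
  dir = (cos 345°, sin 345°) = (0.9659, -0.2588); from cell (6,5)
  next x-line at t=0.5383, next y-line at t=1.2750; Δt_x=1.0353, Δt_y=3.8637
    x: enter (7,5) at t=0.5383 ← occupied
  → r_6 = 0.5383
beam 7: φ=135°, α=30°
  dir = (cos 30°, sin 30°) = (0.8660, 0.5000); from cell (6,5)
  next x-line at t=0.6004, next y-line at t=1.3400; Δt_x=1.1547, Δt_y=2.0000
    x: enter (7,5) at t=0.6004 ← occupied
  → r_7 = 0.6004

ranges = [1.9283, 5.6733, 2.8637, 2.4122, 1.0400, 0.5383, 0.6004]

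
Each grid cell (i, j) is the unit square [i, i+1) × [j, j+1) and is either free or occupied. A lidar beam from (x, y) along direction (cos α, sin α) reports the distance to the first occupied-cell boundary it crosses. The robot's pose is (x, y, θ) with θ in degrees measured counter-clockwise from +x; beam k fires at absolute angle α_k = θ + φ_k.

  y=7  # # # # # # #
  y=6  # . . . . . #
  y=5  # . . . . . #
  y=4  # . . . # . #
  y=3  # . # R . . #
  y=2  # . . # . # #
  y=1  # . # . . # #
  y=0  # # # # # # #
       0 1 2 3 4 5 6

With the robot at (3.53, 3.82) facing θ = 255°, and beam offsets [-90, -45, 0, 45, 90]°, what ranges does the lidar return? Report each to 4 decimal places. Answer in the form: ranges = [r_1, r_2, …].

beam 1: φ=-90°, α=165°
  dir = (cos 165°, sin 165°) = (-0.9659, 0.2588); from cell (3,3)
  next x-line at t=0.5487, next y-line at t=0.6955; Δt_x=1.0353, Δt_y=3.8637
    x: enter (2,3) at t=0.5487 ← occupied
  → r_1 = 0.5487
beam 2: φ=-45°, α=210°
  dir = (cos 210°, sin 210°) = (-0.8660, -0.5000); from cell (3,3)
  next x-line at t=0.6120, next y-line at t=1.6400; Δt_x=1.1547, Δt_y=2.0000
    x: enter (2,3) at t=0.6120 ← occupied
  → r_2 = 0.6120
beam 3: φ=0°, α=255°
  dir = (cos 255°, sin 255°) = (-0.2588, -0.9659); from cell (3,3)
  next x-line at t=2.0478, next y-line at t=0.8489; Δt_x=3.8637, Δt_y=1.0353
    y: enter (3,2) at t=0.8489 ← occupied
  → r_3 = 0.8489
beam 4: φ=45°, α=300°
  dir = (cos 300°, sin 300°) = (0.5000, -0.8660); from cell (3,3)
  next x-line at t=0.9400, next y-line at t=0.9469; Δt_x=2.0000, Δt_y=1.1547
    x: enter (4,3) at t=0.9400
    y: enter (4,2) at t=0.9469
    y: enter (4,1) at t=2.1016
    x: enter (5,1) at t=2.9400 ← occupied
  → r_4 = 2.9400
beam 5: φ=90°, α=345°
  dir = (cos 345°, sin 345°) = (0.9659, -0.2588); from cell (3,3)
  next x-line at t=0.4866, next y-line at t=3.1682; Δt_x=1.0353, Δt_y=3.8637
    x: enter (4,3) at t=0.4866
    x: enter (5,3) at t=1.5219
    x: enter (6,3) at t=2.5571 ← occupied
  → r_5 = 2.5571

ranges = [0.5487, 0.6120, 0.8489, 2.9400, 2.5571]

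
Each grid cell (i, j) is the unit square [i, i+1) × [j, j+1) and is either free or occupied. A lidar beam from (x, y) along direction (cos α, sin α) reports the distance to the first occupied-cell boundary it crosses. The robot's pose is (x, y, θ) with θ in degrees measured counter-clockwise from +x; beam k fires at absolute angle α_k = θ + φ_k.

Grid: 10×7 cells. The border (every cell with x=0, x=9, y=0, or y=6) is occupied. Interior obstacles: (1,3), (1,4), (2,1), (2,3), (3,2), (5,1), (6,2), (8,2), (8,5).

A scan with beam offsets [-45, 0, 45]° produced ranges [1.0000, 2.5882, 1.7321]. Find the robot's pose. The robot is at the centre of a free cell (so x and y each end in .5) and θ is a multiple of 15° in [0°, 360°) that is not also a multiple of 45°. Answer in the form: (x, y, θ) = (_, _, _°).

(x, y, θ) = (4.5, 3.5, 255°)

Enumerate (i+0.5, j+0.5, θ) over the 31 free cells and 16 admissible headings. For each, cast all 3 beams and compare to the given ranges.
  (4.5, 5.5, 165°): beam 1 = 0.5774 ≠ 1.0000 ✗
  (1.5, 1.5, 300°): beam 1 = 0.5176 ≠ 1.0000 ✗
  (3.5, 4.5, 255°): beam 2 = 1.5529 ≠ 2.5882 ✗
  (5.5, 2.5, 345°): beam 1 = 0.5774 ≠ 1.0000 ✗
  …
  (4.5, 3.5, 255°): r_1=1.0000, r_2=2.5882, r_3=1.7321 — all match ✓
Unique over the lattice → pose = (4.5, 3.5, 255°).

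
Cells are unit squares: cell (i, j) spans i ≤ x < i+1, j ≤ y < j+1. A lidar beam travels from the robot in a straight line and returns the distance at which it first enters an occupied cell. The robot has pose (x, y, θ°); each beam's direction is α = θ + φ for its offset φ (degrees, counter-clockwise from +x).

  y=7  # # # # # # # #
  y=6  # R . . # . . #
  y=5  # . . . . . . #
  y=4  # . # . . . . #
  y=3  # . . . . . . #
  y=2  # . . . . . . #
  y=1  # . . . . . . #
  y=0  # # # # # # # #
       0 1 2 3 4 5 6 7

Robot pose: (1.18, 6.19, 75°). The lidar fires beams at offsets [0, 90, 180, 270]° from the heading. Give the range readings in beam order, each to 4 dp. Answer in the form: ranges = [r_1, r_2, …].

beam 1: φ=0°, α=75°
  cosα=0.2588 sinα=0.9659 | (1,6) | tMaxX 3.1682 tMaxY 0.8386 | tΔX 3.8637 tΔY 1.0353
    t=0.8386 [y] (1,7) — stop
  → r_1 = 0.8386
beam 2: φ=90°, α=165°
  cosα=-0.9659 sinα=0.2588 | (1,6) | tMaxX 0.1863 tMaxY 3.1296 | tΔX 1.0353 tΔY 3.8637
    t=0.1863 [x] (0,6) — stop
  → r_2 = 0.1863
beam 3: φ=180°, α=255°
  cosα=-0.2588 sinα=-0.9659 | (1,6) | tMaxX 0.6955 tMaxY 0.1967 | tΔX 3.8637 tΔY 1.0353
    t=0.1967 [y] (1,5)
    t=0.6955 [x] (0,5) — stop
  → r_3 = 0.6955
beam 4: φ=270°, α=345°
  cosα=0.9659 sinα=-0.2588 | (1,6) | tMaxX 0.8489 tMaxY 0.7341 | tΔX 1.0353 tΔY 3.8637
    t=0.7341 [y] (1,5)
    t=0.8489 [x] (2,5)
    t=1.8842 [x] (3,5)
    t=2.9195 [x] (4,5)
    t=3.9548 [x] (5,5)
    t=4.5978 [y] (5,4)
    t=4.9900 [x] (6,4)
    t=6.0253 [x] (7,4) — stop
  → r_4 = 6.0253

ranges = [0.8386, 0.1863, 0.6955, 6.0253]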